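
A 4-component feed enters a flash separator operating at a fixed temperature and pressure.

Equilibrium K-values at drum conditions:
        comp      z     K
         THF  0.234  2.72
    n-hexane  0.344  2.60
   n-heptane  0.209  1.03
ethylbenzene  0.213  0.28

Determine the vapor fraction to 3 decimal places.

ψ = 0.857

Iterate (Newton) starting at ψ = 0.49:
  ψ = 0.490: g = 0.2961, g' = -0.744 → ψ = 0.888
  ψ = 0.888: g = -0.0324, g' = -1.107 → ψ = 0.859
  ψ = 0.859: g = -0.0012, g' = -1.027 → ψ = 0.857
Converged at ψ = 0.857.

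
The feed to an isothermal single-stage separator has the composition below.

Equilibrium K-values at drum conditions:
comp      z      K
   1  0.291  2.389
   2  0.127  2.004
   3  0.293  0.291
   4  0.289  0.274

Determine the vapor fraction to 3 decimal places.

ψ = 0.124

Let ψ = V/F and solve Σ zᵢ(Kᵢ−1)/(1+ψ(Kᵢ−1)) = 0.
Feasibility: ΣzᵢKᵢ = 1.114, Σzᵢ/Kᵢ = 2.247 — both > 1, two phases present.
Iterate (Newton) starting at ψ = 0.5:
  ψ = 0.500: g = -0.3278, g' = -0.981 → ψ = 0.166
  ψ = 0.166: g = -0.0362, g' = -0.851 → ψ = 0.123
  ψ = 0.123: g = 0.0004, g' = -0.871 → ψ = 0.124
Converged at ψ = 0.124.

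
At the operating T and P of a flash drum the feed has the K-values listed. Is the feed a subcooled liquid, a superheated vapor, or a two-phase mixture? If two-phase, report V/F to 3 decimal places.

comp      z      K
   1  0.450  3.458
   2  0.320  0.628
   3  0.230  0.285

two-phase, V/F = 0.606

ΣzᵢKᵢ = 1.823; Σzᵢ/Kᵢ = 1.447.
Both exceed 1, so a two-phase solution exists.
Let ψ = V/F and solve Σ zᵢ(Kᵢ−1)/(1+ψ(Kᵢ−1)) = 0.
Iterate (Newton) starting at ψ = 0.54:
  ψ = 0.540: g = 0.0584, g' = -0.883 → ψ = 0.606
Converged at ψ = 0.606.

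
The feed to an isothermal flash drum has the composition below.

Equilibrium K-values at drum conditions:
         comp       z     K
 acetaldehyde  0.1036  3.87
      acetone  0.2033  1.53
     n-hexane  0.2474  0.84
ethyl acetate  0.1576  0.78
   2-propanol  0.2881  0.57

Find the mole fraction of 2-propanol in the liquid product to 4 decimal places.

Material balance + equilibrium reduce to Σ zᵢ(Kᵢ−1)/(1+V/F(Kᵢ−1)) = 0.
Check two-phase: ΣzᵢKᵢ = 1.2069 > 1 and Σzᵢ/Kᵢ = 1.1617 > 1, so g(0) = 0.2069 > 0 and g(1) = -0.1617 < 0.
Newton iteration, V/F⁰ = 0.42:
  V/F = 0.4200: g = -0.00887, g' = -0.3095 → V/F = 0.3913
  V/F = 0.3913: g = 0.00017, g' = -0.3218 → V/F = 0.3919
Converged at V/F = 0.3919.
Compositions from xᵢ = zᵢ/(1+V/F(Kᵢ−1)), yᵢ = Kᵢxᵢ:
  acetaldehyde: x = 0.0488, y = 0.1887
  acetone: x = 0.1683, y = 0.2576
  n-hexane: x = 0.2639, y = 0.2217
  ethyl acetate: x = 0.1725, y = 0.1345
  2-propanol: x = 0.3465, y = 0.1975

x_2-propanol = 0.3465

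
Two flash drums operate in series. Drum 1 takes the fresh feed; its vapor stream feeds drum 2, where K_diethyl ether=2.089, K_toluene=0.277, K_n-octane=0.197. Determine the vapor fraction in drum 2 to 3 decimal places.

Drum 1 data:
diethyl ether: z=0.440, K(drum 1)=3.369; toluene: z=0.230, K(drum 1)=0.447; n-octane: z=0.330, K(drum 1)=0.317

V/F (drum 2) = 0.659

Drum 1:
Material balance + equilibrium reduce to Σ zᵢ(Kᵢ−1)/(1+ψ₁(Kᵢ−1)) = 0.
Feasibility: ΣzᵢKᵢ = 1.690, Σzᵢ/Kᵢ = 1.686 — both > 1, two phases present.
Iterate (Newton) starting at ψ₁ = 0.5:
  ψ₁ = 0.500: g = -0.0409, g' = -1.007 → ψ₁ = 0.459
  ψ₁ = 0.459: g = 0.0002, g' = -1.020 → ψ₁ = 0.460
Converged at ψ₁ = 0.460.
Drum-1 compositions:
  diethyl ether: x = 0.211, y = 0.710
  toluene: x = 0.308, y = 0.138
  n-octane: x = 0.481, y = 0.152
Drum-2 feed = drum-1 vapor: z₂ = (0.7097, 0.1378, 0.1525).
Drum 2:
Let ψ₂ = V/F and solve Σ zᵢ(Kᵢ−1)/(1+ψ₂(Kᵢ−1)) = 0.
g(0) = ΣzᵢKᵢ − 1 = 0.551 and g(1) = 1 − Σzᵢ/Kᵢ = -0.611, so a root lies in (0, 1).
Iterate (Newton) starting at ψ₂ = 0.5:
  ψ₂ = 0.500: g = 0.1397, g' = -0.804 → ψ₂ = 0.674
  ψ₂ = 0.674: g = -0.0153, g' = -1.021 → ψ₂ = 0.659
Converged at ψ₂ = 0.659.
  diethyl ether: x = 0.413, y = 0.863
  toluene: x = 0.263, y = 0.073
  n-octane: x = 0.324, y = 0.064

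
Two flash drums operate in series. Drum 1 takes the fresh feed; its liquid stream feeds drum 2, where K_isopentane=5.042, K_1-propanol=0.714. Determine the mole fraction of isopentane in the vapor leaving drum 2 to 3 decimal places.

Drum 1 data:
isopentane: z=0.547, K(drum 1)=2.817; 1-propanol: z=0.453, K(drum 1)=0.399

y_isopentane (drum 2) = 0.333

Drum 1:
Rachford–Rice: g(ψ₁) = Σ zᵢ(Kᵢ−1)/(1+ψ₁(Kᵢ−1)) = 0.
Feasibility: ΣzᵢKᵢ = 1.722, Σzᵢ/Kᵢ = 1.330 — both > 1, two phases present.
Newton iteration, ψ₁⁰ = 0.5:
  ψ₁ = 0.500: g = 0.1316, g' = -0.830 → ψ₁ = 0.658
  ψ₁ = 0.658: g = 0.0019, g' = -0.822 → ψ₁ = 0.661
Converged at ψ₁ = 0.661.
Drum-1 compositions:
  isopentane: x = 0.249, y = 0.700
  1-propanol: x = 0.751, y = 0.300
Drum-2 feed = drum-1 liquid: z₂ = (0.2486, 0.7514).
Drum 2:
Material balance + equilibrium reduce to Σ zᵢ(Kᵢ−1)/(1+ψ₂(Kᵢ−1)) = 0.
Feasibility: ΣzᵢKᵢ = 1.790, Σzᵢ/Kᵢ = 1.102 — both > 1, two phases present.
Binary case is linear: z₁(K₁−1)(1+ψ₂(K₂−1)) + z₂(K₂−1)(1+ψ₂(K₁−1)) = 0
⇒ ψ₂ = [z₁(K₁−1)+z₂(K₂−1)] / [−(K₁−1)(K₂−1)] = 0.7897/1.1560 = 0.683
  isopentane: x = 0.066, y = 0.333
  1-propanol: x = 0.934, y = 0.667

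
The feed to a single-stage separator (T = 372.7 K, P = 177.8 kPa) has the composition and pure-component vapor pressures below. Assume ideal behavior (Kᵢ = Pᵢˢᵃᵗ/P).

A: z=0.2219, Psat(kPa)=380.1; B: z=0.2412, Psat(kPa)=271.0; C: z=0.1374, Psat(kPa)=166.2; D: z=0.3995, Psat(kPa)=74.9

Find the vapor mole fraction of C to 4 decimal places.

Raoult's law: Kᵢ = Pᵢˢᵃᵗ/P = Pᵢˢᵃᵗ/177.8.
  K_A = 380.1/177.8 = 2.137795, K_B = 271.0/177.8 = 1.524184, K_C = 166.2/177.8 = 0.934758, K_D = 74.9/177.8 = 0.421260
Rachford–Rice: g(β) = Σ zᵢ(Kᵢ−1)/(1+β(Kᵢ−1)) = 0.
g(0) = ΣzᵢKᵢ − 1 = 0.1387 and g(1) = 1 − Σzᵢ/Kᵢ = -0.3574, so a root lies in (0, 1).
Newton–Raphson from β = 0.5:
  β = 0.5000: g = -0.07352, g' = -0.4239 → β = 0.3266
  β = 0.3266: g = -0.00222, g' = -0.4051 → β = 0.3211
Converged at β = 0.3211.
Compositions from xᵢ = zᵢ/(1+β(Kᵢ−1)), yᵢ = Kᵢxᵢ:
  A: x = 0.1625, y = 0.3474
  B: x = 0.2065, y = 0.3147
  C: x = 0.1403, y = 0.1312
  D: x = 0.4907, y = 0.2067

y_C = 0.1312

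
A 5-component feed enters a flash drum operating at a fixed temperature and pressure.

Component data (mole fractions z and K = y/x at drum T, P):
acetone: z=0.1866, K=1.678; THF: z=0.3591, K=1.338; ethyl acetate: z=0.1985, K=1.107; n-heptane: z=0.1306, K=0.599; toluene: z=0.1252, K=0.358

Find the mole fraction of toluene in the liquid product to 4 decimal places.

Material balance + equilibrium reduce to Σ zᵢ(Kᵢ−1)/(1+ψ(Kᵢ−1)) = 0.
Feasibility: ΣzᵢKᵢ = 1.1364, Σzᵢ/Kᵢ = 1.1267 — both > 1, two phases present.
Iterate (Newton) starting at ψ = 0.5:
  ψ = 0.5000: g = 0.03459, g' = -0.2247 → ψ = 0.6540
  ψ = 0.6540: g = -0.00262, g' = -0.2626 → ψ = 0.6440
  ψ = 0.6440: g = -0.00002, g' = -0.2594 → ψ = 0.6439
Converged at ψ = 0.6439.
Compositions from xᵢ = zᵢ/(1+ψ(Kᵢ−1)), yᵢ = Kᵢxᵢ:
  acetone: x = 0.1299, y = 0.2180
  THF: x = 0.2949, y = 0.3946
  ethyl acetate: x = 0.1857, y = 0.2056
  n-heptane: x = 0.1761, y = 0.1055
  toluene: x = 0.2134, y = 0.0764

x_toluene = 0.2134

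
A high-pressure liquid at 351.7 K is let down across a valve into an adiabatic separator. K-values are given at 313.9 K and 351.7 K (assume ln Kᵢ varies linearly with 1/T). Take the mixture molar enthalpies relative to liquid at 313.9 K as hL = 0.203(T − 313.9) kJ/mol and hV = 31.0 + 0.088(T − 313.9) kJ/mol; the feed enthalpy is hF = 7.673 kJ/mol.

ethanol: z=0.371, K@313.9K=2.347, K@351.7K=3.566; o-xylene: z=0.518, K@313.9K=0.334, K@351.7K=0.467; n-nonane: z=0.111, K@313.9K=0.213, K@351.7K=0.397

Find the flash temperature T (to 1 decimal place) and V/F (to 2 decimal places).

Adiabatic flash: solve Rachford–Rice at each trial T, then check hF = ψ·hV(T) + (1−ψ)·hL(T).
  T = 313.9 K: K = (2.347, 0.334, 0.213), RR gives ψ = 0.073, H_out = 2.252 kJ/mol
  T = 351.7 K: K = (3.566, 0.467, 0.397), RR gives ψ = 0.435, H_out = 19.258 kJ/mol
  T = 332.8 K: K = (2.928, 0.399, 0.296), RR gives ψ = 0.272, H_out = 11.682 kJ/mol
  T = 323.4 K: K = (2.631, 0.366, 0.253), RR gives ψ = 0.181, H_out = 7.352 kJ/mol
  T = 328.1 K: K = (2.778, 0.382, 0.274), RR gives ψ = 0.228, H_out = 9.585 kJ/mol
  T = 325.8 K: K = (2.706, 0.374, 0.263), RR gives ψ = 0.206, H_out = 8.512 kJ/mol
Linear interpolation between T = 323.4 (H_out = 7.352) and T = 325.8 (H_out = 8.512) on hF = 7.673 gives T ≈ 324.1 K, at which ψ = 0.19.

T = 324.1 K, V/F = 0.19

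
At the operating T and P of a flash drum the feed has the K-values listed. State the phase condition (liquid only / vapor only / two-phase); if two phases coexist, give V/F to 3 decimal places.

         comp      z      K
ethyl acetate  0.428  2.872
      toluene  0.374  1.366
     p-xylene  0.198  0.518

vapor only

ΣzᵢKᵢ = 1.843; Σzᵢ/Kᵢ = 0.805.
Since Σzᵢ/Kᵢ < 1 the mixture is above its dew point — single vapor phase.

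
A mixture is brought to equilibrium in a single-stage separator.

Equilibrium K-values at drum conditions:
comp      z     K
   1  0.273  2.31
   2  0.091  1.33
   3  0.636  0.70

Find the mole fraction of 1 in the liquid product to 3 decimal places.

x_1 = 0.156

Newton–Raphson from ψ = 0.68:
  ψ = 0.680: g = -0.0260, g' = -0.228 → ψ = 0.566
  ψ = 0.566: g = 0.0009, g' = -0.245 → ψ = 0.569
Converged at ψ = 0.569.
Compositions from xᵢ = zᵢ/(1+ψ(Kᵢ−1)), yᵢ = Kᵢxᵢ:
  1: x = 0.156, y = 0.361
  2: x = 0.077, y = 0.102
  3: x = 0.767, y = 0.537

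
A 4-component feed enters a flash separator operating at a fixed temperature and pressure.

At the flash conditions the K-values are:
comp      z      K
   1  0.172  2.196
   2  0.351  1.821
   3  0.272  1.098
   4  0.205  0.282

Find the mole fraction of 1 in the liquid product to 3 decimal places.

Iterate (Newton) starting at β = 0.5:
  β = 0.500: g = 0.1288, g' = -0.475 → β = 0.771
  β = 0.771: g = -0.0216, g' = -0.688 → β = 0.740
  β = 0.740: g = -0.0007, g' = -0.644 → β = 0.739
Converged at β = 0.739.
Compositions from xᵢ = zᵢ/(1+β(Kᵢ−1)), yᵢ = Kᵢxᵢ:
  1: x = 0.091, y = 0.201
  2: x = 0.218, y = 0.398
  3: x = 0.254, y = 0.278
  4: x = 0.437, y = 0.123

x_1 = 0.091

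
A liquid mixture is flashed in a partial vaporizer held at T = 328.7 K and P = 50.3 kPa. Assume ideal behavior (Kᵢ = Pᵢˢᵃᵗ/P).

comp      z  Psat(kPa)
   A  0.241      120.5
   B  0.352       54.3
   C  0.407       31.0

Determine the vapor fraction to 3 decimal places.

Raoult's law: Kᵢ = Pᵢˢᵃᵗ/P = Pᵢˢᵃᵗ/50.3.
  K_A = 120.5/50.3 = 2.39563, K_B = 54.3/50.3 = 1.07952, K_C = 31.0/50.3 = 0.61630
Material balance + equilibrium reduce to Σ zᵢ(Kᵢ−1)/(1+ψ(Kᵢ−1)) = 0.
g(0) = ΣzᵢKᵢ − 1 = 0.208 and g(1) = 1 − Σzᵢ/Kᵢ = -0.087, so a root lies in (0, 1).
Newton–Raphson from ψ = 0.31:
  ψ = 0.310: g = 0.0848, g' = -0.308 → ψ = 0.585
  ψ = 0.585: g = 0.0104, g' = -0.244 → ψ = 0.628
  ψ = 0.628: g = 0.0001, g' = -0.239 → ψ = 0.629
Converged at ψ = 0.629.

ψ = 0.629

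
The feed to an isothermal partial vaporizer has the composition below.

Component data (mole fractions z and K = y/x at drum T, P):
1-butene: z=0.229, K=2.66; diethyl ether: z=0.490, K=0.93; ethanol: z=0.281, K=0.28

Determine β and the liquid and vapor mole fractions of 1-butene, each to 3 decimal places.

Let β = V/F and solve Σ zᵢ(Kᵢ−1)/(1+β(Kᵢ−1)) = 0.
Feasibility: ΣzᵢKᵢ = 1.144, Σzᵢ/Kᵢ = 1.617 — both > 1, two phases present.
Newton–Raphson from β = 0.5:
  β = 0.500: g = -0.1439, g' = -0.547 → β = 0.237
  β = 0.237: g = -0.0058, g' = -0.539 → β = 0.226
Converged at β = 0.226.
Compositions from xᵢ = zᵢ/(1+β(Kᵢ−1)), yᵢ = Kᵢxᵢ:
  1-butene: x = 0.167, y = 0.443
  diethyl ether: x = 0.498, y = 0.463
  ethanol: x = 0.336, y = 0.094

β = 0.226, x_1-butene = 0.167, y_1-butene = 0.443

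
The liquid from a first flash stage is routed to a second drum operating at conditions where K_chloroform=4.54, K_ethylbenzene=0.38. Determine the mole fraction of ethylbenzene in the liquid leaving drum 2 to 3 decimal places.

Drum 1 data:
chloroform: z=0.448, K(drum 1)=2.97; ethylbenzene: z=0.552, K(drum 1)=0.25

Drum 1:
Let ψ₁ = V/F and solve Σ zᵢ(Kᵢ−1)/(1+ψ₁(Kᵢ−1)) = 0.
Check two-phase: ΣzᵢKᵢ = 1.469 > 1 and Σzᵢ/Kᵢ = 2.359 > 1, so g(0) = 0.469 > 0 and g(1) = -1.359 < 0.
Binary case is linear: z₁(K₁−1)(1+ψ₁(K₂−1)) + z₂(K₂−1)(1+ψ₁(K₁−1)) = 0
⇒ ψ₁ = [z₁(K₁−1)+z₂(K₂−1)] / [−(K₁−1)(K₂−1)] = 0.4686/1.4775 = 0.317
Drum-1 compositions:
  chloroform: x = 0.276, y = 0.819
  ethylbenzene: x = 0.724, y = 0.181
Drum-2 feed = drum-1 liquid: z₂ = (0.2757, 0.7243).
Drum 2:
Rachford–Rice: g(ψ₂) = Σ zᵢ(Kᵢ−1)/(1+ψ₂(Kᵢ−1)) = 0.
g(0) = ΣzᵢKᵢ − 1 = 0.527 and g(1) = 1 − Σzᵢ/Kᵢ = -0.967, so a root lies in (0, 1).
Newton–Raphson from ψ₂ = 0.43:
  ψ₂ = 0.430: g = -0.2253, g' = -1.061 → ψ₂ = 0.218
  ψ₂ = 0.218: g = 0.0323, g' = -1.474 → ψ₂ = 0.240
Converged at ψ₂ = 0.240.
  chloroform: x = 0.149, y = 0.677
  ethylbenzene: x = 0.851, y = 0.323

x_ethylbenzene (drum 2) = 0.851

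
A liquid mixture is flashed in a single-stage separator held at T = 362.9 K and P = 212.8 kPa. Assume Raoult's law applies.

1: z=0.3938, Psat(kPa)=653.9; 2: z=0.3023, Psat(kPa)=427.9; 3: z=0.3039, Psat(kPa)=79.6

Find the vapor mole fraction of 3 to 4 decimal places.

Raoult's law: Kᵢ = Pᵢˢᵃᵗ/P = Pᵢˢᵃᵗ/212.8.
  K_1 = 653.9/212.8 = 3.072838, K_2 = 427.9/212.8 = 2.010808, K_3 = 79.6/212.8 = 0.374060
Material balance + equilibrium reduce to Σ zᵢ(Kᵢ−1)/(1+V/F(Kᵢ−1)) = 0.
g(0) = ΣzᵢKᵢ − 1 = 0.9316 and g(1) = 1 − Σzᵢ/Kᵢ = -0.0909, so a root lies in (0, 1).
Iterate (Newton) starting at V/F = 0.52:
  V/F = 0.5200: g = 0.31112, g' = -0.7863 → V/F = 0.9157
  V/F = 0.9157: g = -0.00529, g' = -0.9383 → V/F = 0.9100
Converged at V/F = 0.9100.
Compositions from xᵢ = zᵢ/(1+V/F(Kᵢ−1)), yᵢ = Kᵢxᵢ:
  1: x = 0.1364, y = 0.4193
  2: x = 0.1575, y = 0.3166
  3: x = 0.7061, y = 0.2641

y_3 = 0.2641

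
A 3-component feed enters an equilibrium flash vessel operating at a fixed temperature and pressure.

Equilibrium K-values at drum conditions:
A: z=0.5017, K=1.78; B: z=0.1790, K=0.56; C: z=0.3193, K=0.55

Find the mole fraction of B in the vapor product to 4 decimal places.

y_B = 0.1274

Rachford–Rice: g(V/F) = Σ zᵢ(Kᵢ−1)/(1+V/F(Kᵢ−1)) = 0.
Feasibility: ΣzᵢKᵢ = 1.1689, Σzᵢ/Kᵢ = 1.1820 — both > 1, two phases present.
Newton iteration, V/F⁰ = 0.31:
  V/F = 0.3100: g = 0.05695, g' = -0.3317 → V/F = 0.4817
  V/F = 0.4817: g = 0.00106, g' = -0.3225 → V/F = 0.4850
Converged at V/F = 0.4850.
Compositions from xᵢ = zᵢ/(1+V/F(Kᵢ−1)), yᵢ = Kᵢxᵢ:
  A: x = 0.3640, y = 0.6479
  B: x = 0.2276, y = 0.1274
  C: x = 0.4084, y = 0.2246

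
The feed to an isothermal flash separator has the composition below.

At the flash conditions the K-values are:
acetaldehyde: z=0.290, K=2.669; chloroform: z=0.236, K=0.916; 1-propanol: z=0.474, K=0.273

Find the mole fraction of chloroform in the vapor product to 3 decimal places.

Rachford–Rice: g(ψ) = Σ zᵢ(Kᵢ−1)/(1+ψ(Kᵢ−1)) = 0.
Feasibility: ΣzᵢKᵢ = 1.120, Σzᵢ/Kᵢ = 2.103 — both > 1, two phases present.
Iterate (Newton) starting at ψ = 0.5:
  ψ = 0.500: g = -0.2983, g' = -0.860 → ψ = 0.153
  ψ = 0.153: g = -0.0225, g' = -0.831 → ψ = 0.126
  ψ = 0.126: g = 0.0003, g' = -0.857 → ψ = 0.127
Converged at ψ = 0.127.
Compositions from xᵢ = zᵢ/(1+ψ(Kᵢ−1)), yᵢ = Kᵢxᵢ:
  acetaldehyde: x = 0.239, y = 0.639
  chloroform: x = 0.239, y = 0.218
  1-propanol: x = 0.522, y = 0.143

y_chloroform = 0.218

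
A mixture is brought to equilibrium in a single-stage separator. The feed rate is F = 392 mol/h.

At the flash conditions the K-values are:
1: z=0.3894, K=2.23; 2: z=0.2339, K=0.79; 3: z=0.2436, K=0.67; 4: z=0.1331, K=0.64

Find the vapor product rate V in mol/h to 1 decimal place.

V = 322.9 mol/h

Rachford–Rice: g(V/F) = Σ zᵢ(Kᵢ−1)/(1+V/F(Kᵢ−1)) = 0.
g(0) = ΣzᵢKᵢ − 1 = 0.3015 and g(1) = 1 − Σzᵢ/Kᵢ = -0.0422, so a root lies in (0, 1).
Newton–Raphson from V/F = 0.5:
  V/F = 0.5000: g = 0.08698, g' = -0.3025 → V/F = 0.7876
  V/F = 0.7876: g = 0.00893, g' = -0.2488 → V/F = 0.8235
  V/F = 0.8235: g = 0.00006, g' = -0.2453 → V/F = 0.8238
Converged at V/F = 0.8238.
Then V = V/F·F = 0.8238·392 = 322.9 mol/h and L = F − V = 69.1 mol/h.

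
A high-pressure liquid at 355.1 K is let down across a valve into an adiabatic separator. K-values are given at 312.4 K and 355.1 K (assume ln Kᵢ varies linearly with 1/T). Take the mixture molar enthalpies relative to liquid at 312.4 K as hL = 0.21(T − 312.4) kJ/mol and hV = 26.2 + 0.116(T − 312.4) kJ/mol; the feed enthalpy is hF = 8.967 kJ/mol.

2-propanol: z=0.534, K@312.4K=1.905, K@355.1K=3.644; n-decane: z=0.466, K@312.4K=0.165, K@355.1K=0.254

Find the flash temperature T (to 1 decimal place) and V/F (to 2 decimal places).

T = 321.9 K, V/F = 0.28

Adiabatic flash: solve Rachford–Rice at each trial T, then check hF = ψ·hV(T) + (1−ψ)·hL(T).
  T = 312.4 K: K = (1.905, 0.165), RR gives ψ = 0.125, H_out = 3.265 kJ/mol
  T = 355.1 K: K = (3.644, 0.254), RR gives ψ = 0.540, H_out = 20.938 kJ/mol
  T = 333.8 K: K = (2.692, 0.208), RR gives ψ = 0.399, H_out = 14.134 kJ/mol
  T = 323.1 K: K = (2.278, 0.186), RR gives ψ = 0.291, H_out = 9.581 kJ/mol
  T = 317.8 K: K = (2.088, 0.175), RR gives ψ = 0.219, H_out = 6.766 kJ/mol
  T = 320.5 K: K = (2.183, 0.181), RR gives ψ = 0.258, H_out = 8.262 kJ/mol
  T = 321.8 K: K = (2.230, 0.183), RR gives ψ = 0.275, H_out = 8.935 kJ/mol
Linear interpolation between T = 321.8 (H_out = 8.935) and T = 323.1 (H_out = 9.581) on hF = 8.967 gives T ≈ 321.9 K, at which ψ = 0.28.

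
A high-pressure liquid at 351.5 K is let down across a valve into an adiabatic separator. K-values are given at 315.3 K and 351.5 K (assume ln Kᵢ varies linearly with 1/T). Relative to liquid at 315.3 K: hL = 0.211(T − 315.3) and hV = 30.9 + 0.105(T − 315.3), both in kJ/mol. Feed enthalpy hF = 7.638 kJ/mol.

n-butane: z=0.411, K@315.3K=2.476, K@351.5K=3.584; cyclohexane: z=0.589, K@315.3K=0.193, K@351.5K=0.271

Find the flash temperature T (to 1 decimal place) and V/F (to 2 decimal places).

Adiabatic flash: solve Rachford–Rice at each trial T, then check hF = ψ·hV(T) + (1−ψ)·hL(T).
  T = 315.3 K: K = (2.476, 0.193), RR gives ψ = 0.110, H_out = 3.406 kJ/mol
  T = 351.5 K: K = (3.584, 0.271), RR gives ψ = 0.336, H_out = 16.727 kJ/mol
  T = 333.4 K: K = (3.009, 0.231), RR gives ψ = 0.241, H_out = 10.808 kJ/mol
  T = 324.4 K: K = (2.738, 0.212), RR gives ψ = 0.183, H_out = 7.385 kJ/mol
  T = 328.9 K: K = (2.872, 0.221), RR gives ψ = 0.213, H_out = 9.149 kJ/mol
  T = 326.6 K: K = (2.804, 0.216), RR gives ψ = 0.198, H_out = 8.261 kJ/mol
Linear interpolation between T = 324.4 (H_out = 7.385) and T = 326.6 (H_out = 8.261) on hF = 7.638 gives T ≈ 325.0 K, at which ψ = 0.19.

T = 325.0 K, V/F = 0.19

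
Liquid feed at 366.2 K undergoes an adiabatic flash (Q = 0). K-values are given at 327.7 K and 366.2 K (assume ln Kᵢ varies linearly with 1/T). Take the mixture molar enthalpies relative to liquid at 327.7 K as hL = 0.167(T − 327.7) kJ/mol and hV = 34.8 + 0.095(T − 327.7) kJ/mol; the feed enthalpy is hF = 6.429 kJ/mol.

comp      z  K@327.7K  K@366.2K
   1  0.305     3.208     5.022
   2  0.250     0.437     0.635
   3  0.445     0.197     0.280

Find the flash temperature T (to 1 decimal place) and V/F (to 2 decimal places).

T = 334.1 K, V/F = 0.16

Adiabatic flash: solve Rachford–Rice at each trial T, then check hF = ψ·hV(T) + (1−ψ)·hL(T).
  T = 327.7 K: K = (3.208, 0.437, 0.197), RR gives ψ = 0.110, H_out = 3.824 kJ/mol
  T = 366.2 K: K = (5.022, 0.635, 0.280), RR gives ψ = 0.332, H_out = 17.073 kJ/mol
  T = 346.9 K: K = (4.062, 0.532, 0.237), RR gives ψ = 0.234, H_out = 11.011 kJ/mol
  T = 337.3 K: K = (3.622, 0.484, 0.217), RR gives ψ = 0.177, H_out = 7.626 kJ/mol
  T = 332.5 K: K = (3.412, 0.460, 0.207), RR gives ψ = 0.145, H_out = 5.789 kJ/mol
  T = 334.9 K: K = (3.516, 0.472, 0.212), RR gives ψ = 0.161, H_out = 6.721 kJ/mol
Linear interpolation between T = 332.5 (H_out = 5.789) and T = 334.9 (H_out = 6.721) on hF = 6.429 gives T ≈ 334.1 K, at which ψ = 0.16.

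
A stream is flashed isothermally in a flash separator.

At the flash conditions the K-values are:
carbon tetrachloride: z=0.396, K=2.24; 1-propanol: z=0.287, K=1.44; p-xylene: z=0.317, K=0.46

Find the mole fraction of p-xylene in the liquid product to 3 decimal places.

x_p-xylene = 0.604

Iterate (Newton) starting at ψ = 0.5:
  ψ = 0.500: g = 0.1721, g' = -0.443 → ψ = 0.889
  ψ = 0.889: g = -0.0047, g' = -0.508 → ψ = 0.879
Converged at ψ = 0.879.
Compositions from xᵢ = zᵢ/(1+ψ(Kᵢ−1)), yᵢ = Kᵢxᵢ:
  carbon tetrachloride: x = 0.189, y = 0.424
  1-propanol: x = 0.207, y = 0.298
  p-xylene: x = 0.604, y = 0.278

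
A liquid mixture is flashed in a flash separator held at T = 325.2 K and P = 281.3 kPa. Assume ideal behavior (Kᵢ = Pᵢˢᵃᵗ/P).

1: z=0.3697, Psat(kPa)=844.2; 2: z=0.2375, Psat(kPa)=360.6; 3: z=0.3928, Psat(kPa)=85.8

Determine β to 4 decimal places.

β = 0.5122

Raoult's law: Kᵢ = Pᵢˢᵃᵗ/P = Pᵢˢᵃᵗ/281.3.
  K_1 = 844.2/281.3 = 3.001066, K_2 = 360.6/281.3 = 1.281905, K_3 = 85.8/281.3 = 0.305012
Let β = V/F and solve Σ zᵢ(Kᵢ−1)/(1+β(Kᵢ−1)) = 0.
Feasibility: ΣzᵢKᵢ = 1.5338, Σzᵢ/Kᵢ = 1.5963 — both > 1, two phases present.
Newton–Raphson from β = 0.63:
  β = 0.6300: g = -0.10151, g' = -0.9036 → β = 0.5177
  β = 0.5177: g = -0.00459, g' = -0.8344 → β = 0.5122
Converged at β = 0.5122.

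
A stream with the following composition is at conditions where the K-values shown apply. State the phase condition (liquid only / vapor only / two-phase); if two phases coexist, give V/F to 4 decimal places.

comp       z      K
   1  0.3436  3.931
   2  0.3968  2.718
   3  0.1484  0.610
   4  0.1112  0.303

vapor only

ΣzᵢKᵢ = 2.5534; Σzᵢ/Kᵢ = 0.8437.
Since Σzᵢ/Kᵢ < 1 the mixture is above its dew point — single vapor phase.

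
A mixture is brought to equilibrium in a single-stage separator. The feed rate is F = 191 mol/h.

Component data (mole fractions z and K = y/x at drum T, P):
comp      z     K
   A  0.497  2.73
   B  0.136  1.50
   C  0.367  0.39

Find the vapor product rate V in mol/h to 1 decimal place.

Newton iteration, V/F⁰ = 0.32:
  V/F = 0.320: g = 0.3339, g' = -0.852 → V/F = 0.712
  V/F = 0.712: g = 0.0399, g' = -0.744 → V/F = 0.765
  V/F = 0.765: g = -0.0007, g' = -0.774 → V/F = 0.764
Converged at V/F = 0.764.
Then V = V/F·F = 0.7644·191 = 146.0 mol/h and L = F − V = 45.0 mol/h.

V = 146.0 mol/h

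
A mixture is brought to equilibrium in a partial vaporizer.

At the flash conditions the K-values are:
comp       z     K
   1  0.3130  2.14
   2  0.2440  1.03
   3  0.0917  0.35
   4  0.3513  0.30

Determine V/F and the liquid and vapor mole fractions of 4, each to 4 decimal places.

V/F = 0.0990, x_4 = 0.3775, y_4 = 0.1132

Material balance + equilibrium reduce to Σ zᵢ(Kᵢ−1)/(1+V/F(Kᵢ−1)) = 0.
Check two-phase: ΣzᵢKᵢ = 1.0586 > 1 and Σzᵢ/Kᵢ = 1.8162 > 1, so g(0) = 0.0586 > 0 and g(1) = -0.8162 < 0.
Newton–Raphson from V/F = 0.5:
  V/F = 0.5000: g = -0.23214, g' = -0.6577 → V/F = 0.1470
  V/F = 0.1470: g = -0.02715, g' = -0.5599 → V/F = 0.0986
  V/F = 0.0986: g = 0.00026, g' = -0.5718 → V/F = 0.0990
Converged at V/F = 0.0990.
Compositions from xᵢ = zᵢ/(1+V/F(Kᵢ−1)), yᵢ = Kᵢxᵢ:
  1: x = 0.2813, y = 0.6019
  2: x = 0.2433, y = 0.2506
  3: x = 0.0980, y = 0.0343
  4: x = 0.3775, y = 0.1132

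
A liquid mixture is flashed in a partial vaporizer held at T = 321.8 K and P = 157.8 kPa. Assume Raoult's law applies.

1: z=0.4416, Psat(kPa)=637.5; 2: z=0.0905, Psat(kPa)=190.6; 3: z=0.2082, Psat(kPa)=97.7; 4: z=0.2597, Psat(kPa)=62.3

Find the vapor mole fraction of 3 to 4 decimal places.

Raoult's law: Kᵢ = Pᵢˢᵃᵗ/P = Pᵢˢᵃᵗ/157.8.
  K_1 = 637.5/157.8 = 4.039924, K_2 = 190.6/157.8 = 1.207858, K_3 = 97.7/157.8 = 0.619138, K_4 = 62.3/157.8 = 0.394804
Material balance + equilibrium reduce to Σ zᵢ(Kᵢ−1)/(1+V/F(Kᵢ−1)) = 0.
Feasibility: ΣzᵢKᵢ = 2.1248, Σzᵢ/Kᵢ = 1.1783 — both > 1, two phases present.
Iterate (Newton) starting at V/F = 0.57:
  V/F = 0.5700: g = 0.16683, g' = -0.8205 → V/F = 0.7733
  V/F = 0.7733: g = 0.00899, g' = -0.7631 → V/F = 0.7851
Converged at V/F = 0.7851.
Compositions from xᵢ = zᵢ/(1+V/F(Kᵢ−1)), yᵢ = Kᵢxᵢ:
  1: x = 0.1304, y = 0.5268
  2: x = 0.0778, y = 0.0940
  3: x = 0.2970, y = 0.1839
  4: x = 0.4948, y = 0.1953

y_3 = 0.1839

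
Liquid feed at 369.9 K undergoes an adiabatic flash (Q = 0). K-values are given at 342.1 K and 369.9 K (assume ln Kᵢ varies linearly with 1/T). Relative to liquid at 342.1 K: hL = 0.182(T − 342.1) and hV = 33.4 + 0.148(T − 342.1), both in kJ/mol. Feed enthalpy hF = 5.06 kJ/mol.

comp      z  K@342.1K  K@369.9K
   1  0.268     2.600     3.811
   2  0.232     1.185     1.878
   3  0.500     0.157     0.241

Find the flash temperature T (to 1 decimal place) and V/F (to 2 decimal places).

T = 347.3 K, V/F = 0.12

Adiabatic flash: solve Rachford–Rice at each trial T, then check hF = ψ·hV(T) + (1−ψ)·hL(T).
  T = 342.1 K: K = (2.600, 1.185, 0.157), RR gives ψ = 0.050, H_out = 1.654 kJ/mol
  T = 369.9 K: K = (3.811, 1.878, 0.241), RR gives ψ = 0.366, H_out = 16.938 kJ/mol
  T = 356.0 K: K = (3.171, 1.505, 0.196), RR gives ψ = 0.230, H_out = 10.104 kJ/mol
  T = 349.1 K: K = (2.879, 1.340, 0.176), RR gives ψ = 0.148, H_out = 6.179 kJ/mol
  T = 345.6 K: K = (2.737, 1.261, 0.166), RR gives ψ = 0.101, H_out = 3.996 kJ/mol
  T = 347.4 K: K = (2.810, 1.301, 0.171), RR gives ψ = 0.126, H_out = 5.137 kJ/mol
Linear interpolation between T = 345.6 (H_out = 3.996) and T = 347.4 (H_out = 5.137) on hF = 5.06 gives T ≈ 347.3 K, at which ψ = 0.12.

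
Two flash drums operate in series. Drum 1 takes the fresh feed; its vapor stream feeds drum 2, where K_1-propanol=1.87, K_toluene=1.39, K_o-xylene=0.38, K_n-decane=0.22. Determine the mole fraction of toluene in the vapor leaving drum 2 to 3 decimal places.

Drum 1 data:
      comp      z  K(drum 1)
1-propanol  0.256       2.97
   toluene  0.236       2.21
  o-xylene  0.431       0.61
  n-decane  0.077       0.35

y_toluene (drum 2) = 0.345

Drum 1:
Iterate (Newton) starting at ψ₁ = 0.5:
  ψ₁ = 0.500: g = 0.1490, g' = -0.559 → ψ₁ = 0.767
  ψ₁ = 0.767: g = 0.0095, g' = -0.513 → ψ₁ = 0.785
Converged at ψ₁ = 0.785.
Drum-1 compositions:
  1-propanol: x = 0.101, y = 0.299
  toluene: x = 0.121, y = 0.267
  o-xylene: x = 0.621, y = 0.379
  n-decane: x = 0.157, y = 0.055
Drum-2 feed = drum-1 vapor: z₂ = (0.2986, 0.2675, 0.3789, 0.0550).
Drum 2:
Material balance + equilibrium reduce to Σ zᵢ(Kᵢ−1)/(1+ψ₂(Kᵢ−1)) = 0.
g(0) = ΣzᵢKᵢ − 1 = 0.086 and g(1) = 1 − Σzᵢ/Kᵢ = -0.599, so a root lies in (0, 1).
Newton–Raphson from ψ₂ = 0.5:
  ψ₂ = 0.500: g = -0.1426, g' = -0.534 → ψ₂ = 0.233
  ψ₂ = 0.233: g = -0.0155, g' = -0.439 → ψ₂ = 0.198
Converged at ψ₂ = 0.198.
  1-propanol: x = 0.255, y = 0.476
  toluene: x = 0.248, y = 0.345
  o-xylene: x = 0.432, y = 0.164
  n-decane: x = 0.065, y = 0.014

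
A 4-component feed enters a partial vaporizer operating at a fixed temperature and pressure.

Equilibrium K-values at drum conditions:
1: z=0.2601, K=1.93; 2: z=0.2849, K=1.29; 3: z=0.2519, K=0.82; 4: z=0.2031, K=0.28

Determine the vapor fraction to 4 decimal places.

Material balance + equilibrium reduce to Σ zᵢ(Kᵢ−1)/(1+ψ(Kᵢ−1)) = 0.
Feasibility: ΣzᵢKᵢ = 1.1329, Σzᵢ/Kᵢ = 1.3882 — both > 1, two phases present.
Iterate (Newton) starting at ψ = 0.56:
  ψ = 0.5600: g = -0.06532, g' = -0.4207 → ψ = 0.4047
  ψ = 0.4047: g = -0.00559, g' = -0.3571 → ψ = 0.3891
  ψ = 0.3891: g = -0.00003, g' = -0.3533 → ψ = 0.3890
Converged at ψ = 0.3890.

ψ = 0.3890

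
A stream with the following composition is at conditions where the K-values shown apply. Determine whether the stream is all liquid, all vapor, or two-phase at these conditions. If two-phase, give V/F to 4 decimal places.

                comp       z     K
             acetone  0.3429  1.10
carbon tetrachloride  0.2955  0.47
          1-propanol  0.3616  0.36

all liquid

ΣzᵢKᵢ = 0.6463; Σzᵢ/Kᵢ = 1.9449.
Since ΣzᵢKᵢ < 1 the mixture is below its bubble point — single liquid phase.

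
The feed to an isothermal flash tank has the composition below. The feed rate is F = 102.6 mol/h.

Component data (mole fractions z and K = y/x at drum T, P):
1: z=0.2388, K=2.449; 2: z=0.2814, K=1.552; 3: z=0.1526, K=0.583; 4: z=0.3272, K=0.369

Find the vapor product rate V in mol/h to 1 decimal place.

V = 39.8 mol/h

Material balance + equilibrium reduce to Σ zᵢ(Kᵢ−1)/(1+β(Kᵢ−1)) = 0.
Check two-phase: ΣzᵢKᵢ = 1.2313 > 1 and Σzᵢ/Kᵢ = 1.4273 > 1, so g(0) = 0.2313 > 0 and g(1) = -0.4273 < 0.
Iterate (Newton) starting at β = 0.5:
  β = 0.5000: g = -0.05964, g' = -0.5417 → β = 0.3899
  β = 0.3899: g = -0.00089, g' = -0.5298 → β = 0.3882
Converged at β = 0.3882.
Then V = β·F = 0.3882·102.6 = 39.8 mol/h and L = F − V = 62.8 mol/h.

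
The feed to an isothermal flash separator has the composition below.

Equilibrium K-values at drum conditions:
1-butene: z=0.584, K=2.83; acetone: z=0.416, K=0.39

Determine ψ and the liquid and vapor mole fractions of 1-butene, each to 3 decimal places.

Binary case is linear: z₁(K₁−1)(1+ψ(K₂−1)) + z₂(K₂−1)(1+ψ(K₁−1)) = 0
⇒ ψ = [z₁(K₁−1)+z₂(K₂−1)] / [−(K₁−1)(K₂−1)] = 0.8150/1.1163 = 0.730
Compositions from xᵢ = zᵢ/(1+ψ(Kᵢ−1)), yᵢ = Kᵢxᵢ:
  1-butene: x = 0.250, y = 0.707
  acetone: x = 0.750, y = 0.292

ψ = 0.730, x_1-butene = 0.250, y_1-butene = 0.707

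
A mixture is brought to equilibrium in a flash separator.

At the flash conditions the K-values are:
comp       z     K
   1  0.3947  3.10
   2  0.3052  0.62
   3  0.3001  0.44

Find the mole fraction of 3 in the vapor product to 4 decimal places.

Iterate (Newton) starting at ψ = 0.5:
  ψ = 0.5000: g = 0.02774, g' = -0.6629 → ψ = 0.5418
  ψ = 0.5418: g = 0.00040, g' = -0.6447 → ψ = 0.5425
Converged at ψ = 0.5425.
Compositions from xᵢ = zᵢ/(1+ψ(Kᵢ−1)), yᵢ = Kᵢxᵢ:
  1: x = 0.1845, y = 0.5720
  2: x = 0.3844, y = 0.2384
  3: x = 0.4310, y = 0.1897

y_3 = 0.1897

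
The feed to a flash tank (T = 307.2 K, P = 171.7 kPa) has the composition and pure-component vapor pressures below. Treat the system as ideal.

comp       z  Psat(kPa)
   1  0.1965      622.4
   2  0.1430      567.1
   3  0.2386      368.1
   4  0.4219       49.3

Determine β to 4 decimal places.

β = 0.5770

Raoult's law: Kᵢ = Pᵢˢᵃᵗ/P = Pᵢˢᵃᵗ/171.7.
  K_1 = 622.4/171.7 = 3.624927, K_2 = 567.1/171.7 = 3.302854, K_3 = 368.1/171.7 = 2.143856, K_4 = 49.3/171.7 = 0.287129
Let β = V/F and solve Σ zᵢ(Kᵢ−1)/(1+β(Kᵢ−1)) = 0.
Check two-phase: ΣzᵢKᵢ = 1.8173 > 1 and Σzᵢ/Kᵢ = 1.6782 > 1, so g(0) = 0.8173 > 0 and g(1) = -0.6782 < 0.
Newton–Raphson from β = 0.5:
  β = 0.5000: g = 0.08240, g' = -1.0610 → β = 0.5777
  β = 0.5777: g = -0.00069, g' = -1.0864 → β = 0.5770
Converged at β = 0.5770.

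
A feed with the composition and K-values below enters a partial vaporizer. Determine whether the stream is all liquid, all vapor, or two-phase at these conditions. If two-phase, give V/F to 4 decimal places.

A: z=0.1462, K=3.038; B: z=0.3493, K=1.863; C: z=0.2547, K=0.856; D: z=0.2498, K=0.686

all vapor

ΣzᵢKᵢ = 1.4843; Σzᵢ/Kᵢ = 0.8973.
Since Σzᵢ/Kᵢ < 1 the mixture is above its dew point — single vapor phase.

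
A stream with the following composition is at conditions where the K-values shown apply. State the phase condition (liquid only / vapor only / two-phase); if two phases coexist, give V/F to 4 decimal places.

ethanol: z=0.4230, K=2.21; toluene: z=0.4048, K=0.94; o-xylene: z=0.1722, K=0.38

ΣzᵢKᵢ = 1.3808; Σzᵢ/Kᵢ = 1.0752.
Both exceed 1, so a two-phase solution exists.
Rachford–Rice: g(ψ) = Σ zᵢ(Kᵢ−1)/(1+ψ(Kᵢ−1)) = 0.
Iterate (Newton) starting at ψ = 0.5:
  ψ = 0.5000: g = 0.13913, g' = -0.3810 → ψ = 0.8652
  ψ = 0.8652: g = -0.00586, g' = -0.4574 → ψ = 0.8524
  ψ = 0.8524: g = -0.00005, g' = -0.4494 → ψ = 0.8522
Converged at ψ = 0.8522.

two-phase, V/F = 0.8522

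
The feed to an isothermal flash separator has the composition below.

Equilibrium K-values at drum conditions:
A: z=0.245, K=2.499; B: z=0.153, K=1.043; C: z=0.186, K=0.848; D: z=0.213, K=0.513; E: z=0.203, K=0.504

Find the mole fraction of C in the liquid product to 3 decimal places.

x_C = 0.194

Let ψ = V/F and solve Σ zᵢ(Kᵢ−1)/(1+ψ(Kᵢ−1)) = 0.
Feasibility: ΣzᵢKᵢ = 1.141, Σzᵢ/Kᵢ = 1.282 — both > 1, two phases present.
Newton–Raphson from ψ = 0.5:
  ψ = 0.500: g = -0.0853, g' = -0.362 → ψ = 0.264
  ψ = 0.264: g = 0.0051, g' = -0.420 → ψ = 0.277
Converged at ψ = 0.277.
Compositions from xᵢ = zᵢ/(1+ψ(Kᵢ−1)), yᵢ = Kᵢxᵢ:
  A: x = 0.173, y = 0.433
  B: x = 0.151, y = 0.158
  C: x = 0.194, y = 0.165
  D: x = 0.246, y = 0.126
  E: x = 0.235, y = 0.119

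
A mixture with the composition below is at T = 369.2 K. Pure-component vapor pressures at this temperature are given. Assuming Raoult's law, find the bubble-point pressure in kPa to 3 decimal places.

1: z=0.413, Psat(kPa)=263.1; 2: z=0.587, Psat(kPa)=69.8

Pbub = 149.633 kPa

At the bubble point ψ → 0, so ΣzᵢKᵢ = 1 with Kᵢ = Pᵢˢᵃᵗ/P ⇒ P = ΣzᵢPᵢˢᵃᵗ.
P = 0.413·263.1 + 0.587·69.8 = 149.633 kPa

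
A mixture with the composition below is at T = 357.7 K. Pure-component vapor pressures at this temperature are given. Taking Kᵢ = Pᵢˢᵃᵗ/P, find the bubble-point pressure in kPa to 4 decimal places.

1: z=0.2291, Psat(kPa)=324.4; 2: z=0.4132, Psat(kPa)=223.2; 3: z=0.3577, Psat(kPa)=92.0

Pbub = 199.4547 kPa

At the bubble point ψ → 0, so ΣzᵢKᵢ = 1 with Kᵢ = Pᵢˢᵃᵗ/P ⇒ P = ΣzᵢPᵢˢᵃᵗ.
P = 0.2291·324.4 + 0.4132·223.2 + 0.3577·92.0 = 199.4547 kPa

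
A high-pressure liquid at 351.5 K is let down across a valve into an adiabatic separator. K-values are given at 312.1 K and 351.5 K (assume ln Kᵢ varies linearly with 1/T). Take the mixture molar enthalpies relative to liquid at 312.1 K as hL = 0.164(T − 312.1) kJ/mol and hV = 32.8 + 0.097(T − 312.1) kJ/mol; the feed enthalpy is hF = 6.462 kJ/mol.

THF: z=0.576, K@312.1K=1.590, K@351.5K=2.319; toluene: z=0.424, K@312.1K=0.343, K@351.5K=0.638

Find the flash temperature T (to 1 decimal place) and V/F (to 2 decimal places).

Adiabatic flash: solve Rachford–Rice at each trial T, then check hF = ψ·hV(T) + (1−ψ)·hL(T).
  T = 312.1 K: K = (1.590, 0.343), RR gives ψ = 0.158, H_out = 5.185 kJ/mol
  T = 351.5 K: K = (2.319, 0.638), RR gives ψ = 1.000, H_out = 36.622 kJ/mol
  T = 331.8 K: K = (1.942, 0.476), RR gives ψ = 0.650, H_out = 23.696 kJ/mol
  T = 322.0 K: K = (1.763, 0.407), RR gives ψ = 0.415, H_out = 14.972 kJ/mol
  T = 317.1 K: K = (1.677, 0.374), RR gives ψ = 0.294, H_out = 10.364 kJ/mol
  T = 314.6 K: K = (1.633, 0.358), RR gives ψ = 0.228, H_out = 7.853 kJ/mol
  T = 313.4 K: K = (1.612, 0.351), RR gives ψ = 0.195, H_out = 6.595 kJ/mol
Linear interpolation between T = 312.1 (H_out = 5.185) and T = 313.4 (H_out = 6.595) on hF = 6.462 gives T ≈ 313.3 K, at which ψ = 0.19.

T = 313.3 K, V/F = 0.19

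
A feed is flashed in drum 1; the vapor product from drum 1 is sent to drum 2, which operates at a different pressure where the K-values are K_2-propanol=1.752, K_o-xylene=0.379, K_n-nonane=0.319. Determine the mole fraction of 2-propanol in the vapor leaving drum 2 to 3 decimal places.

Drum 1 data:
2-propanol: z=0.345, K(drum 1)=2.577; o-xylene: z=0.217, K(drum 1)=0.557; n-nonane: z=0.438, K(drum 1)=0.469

y_2-propanol (drum 2) = 0.819

Drum 1:
Iterate (Newton) starting at ψ₁ = 0.69:
  ψ₁ = 0.690: g = -0.2450, g' = -0.593 → ψ₁ = 0.277
  ψ₁ = 0.277: g = -0.0034, g' = -0.641 → ψ₁ = 0.271
Converged at ψ₁ = 0.271.
Drum-1 compositions:
  2-propanol: x = 0.242, y = 0.623
  o-xylene: x = 0.247, y = 0.137
  n-nonane: x = 0.512, y = 0.240
Drum-2 feed = drum-1 vapor: z₂ = (0.6226, 0.1374, 0.2400).
Drum 2:
Material balance + equilibrium reduce to Σ zᵢ(Kᵢ−1)/(1+ψ₂(Kᵢ−1)) = 0.
g(0) = ΣzᵢKᵢ − 1 = 0.219 and g(1) = 1 − Σzᵢ/Kᵢ = -0.470, so a root lies in (0, 1).
Newton iteration, ψ₂⁰ = 0.5:
  ψ₂ = 0.500: g = -0.0313, g' = -0.553 → ψ₂ = 0.443
  ψ₂ = 0.443: g = -0.0008, g' = -0.527 → ψ₂ = 0.442
Converged at ψ₂ = 0.442.
  2-propanol: x = 0.467, y = 0.819
  o-xylene: x = 0.189, y = 0.072
  n-nonane: x = 0.343, y = 0.110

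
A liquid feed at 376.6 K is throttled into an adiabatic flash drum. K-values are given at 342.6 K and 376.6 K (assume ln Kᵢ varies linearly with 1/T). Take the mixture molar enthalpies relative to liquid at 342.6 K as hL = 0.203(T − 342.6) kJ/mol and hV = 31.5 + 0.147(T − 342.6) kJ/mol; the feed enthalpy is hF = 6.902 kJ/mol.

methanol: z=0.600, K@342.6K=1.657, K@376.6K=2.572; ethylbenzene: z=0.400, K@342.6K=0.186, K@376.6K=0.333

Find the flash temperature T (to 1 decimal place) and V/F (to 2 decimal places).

T = 345.7 K, V/F = 0.20

Adiabatic flash: solve Rachford–Rice at each trial T, then check hF = ψ·hV(T) + (1−ψ)·hL(T).
  T = 342.6 K: K = (1.657, 0.186), RR gives ψ = 0.128, H_out = 4.041 kJ/mol
  T = 376.6 K: K = (2.572, 0.333), RR gives ψ = 0.645, H_out = 25.994 kJ/mol
  T = 359.6 K: K = (2.086, 0.252), RR gives ψ = 0.434, H_out = 16.714 kJ/mol
  T = 351.1 K: K = (1.864, 0.217), RR gives ψ = 0.304, H_out = 11.155 kJ/mol
  T = 346.9 K: K = (1.760, 0.201), RR gives ψ = 0.225, H_out = 7.911 kJ/mol
  T = 344.8 K: K = (1.709, 0.194), RR gives ψ = 0.180, H_out = 6.104 kJ/mol
Linear interpolation between T = 344.8 (H_out = 6.104) and T = 346.9 (H_out = 7.911) on hF = 6.902 gives T ≈ 345.7 K, at which ψ = 0.20.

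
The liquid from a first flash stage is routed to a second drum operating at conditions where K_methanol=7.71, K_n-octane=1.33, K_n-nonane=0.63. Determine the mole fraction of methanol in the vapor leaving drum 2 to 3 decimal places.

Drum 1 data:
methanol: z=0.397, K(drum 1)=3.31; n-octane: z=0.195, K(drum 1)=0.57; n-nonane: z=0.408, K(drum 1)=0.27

Drum 1:
Material balance + equilibrium reduce to Σ zᵢ(Kᵢ−1)/(1+ψ₁(Kᵢ−1)) = 0.
Feasibility: ΣzᵢKᵢ = 1.535, Σzᵢ/Kᵢ = 1.973 — both > 1, two phases present.
Newton–Raphson from ψ₁ = 0.5:
  ψ₁ = 0.500: g = -0.1503, g' = -1.054 → ψ₁ = 0.357
  ψ₁ = 0.357: g = 0.0003, g' = -1.084 → ψ₁ = 0.358
Converged at ψ₁ = 0.358.
Drum-1 compositions:
  methanol: x = 0.217, y = 0.720
  n-octane: x = 0.230, y = 0.131
  n-nonane: x = 0.552, y = 0.149
Drum-2 feed = drum-1 liquid: z₂ = (0.2174, 0.2304, 0.5522).
Drum 2:
Let ψ₂ = V/F and solve Σ zᵢ(Kᵢ−1)/(1+ψ₂(Kᵢ−1)) = 0.
Feasibility: ΣzᵢKᵢ = 2.330, Σzᵢ/Kᵢ = 1.078 — both > 1, two phases present.
Newton iteration, ψ₂⁰ = 0.34:
  ψ₂ = 0.340: g = 0.2792, g' = -1.028 → ψ₂ = 0.612
  ψ₂ = 0.612: g = 0.0851, g' = -0.519 → ψ₂ = 0.775
  ψ₂ = 0.775: g = 0.0093, g' = -0.419 → ψ₂ = 0.797
  ψ₂ = 0.797: g = 0.0001, g' = -0.411 → ψ₂ = 0.798
Converged at ψ₂ = 0.798.
  methanol: x = 0.034, y = 0.264
  n-octane: x = 0.182, y = 0.243
  n-nonane: x = 0.783, y = 0.494

y_methanol (drum 2) = 0.264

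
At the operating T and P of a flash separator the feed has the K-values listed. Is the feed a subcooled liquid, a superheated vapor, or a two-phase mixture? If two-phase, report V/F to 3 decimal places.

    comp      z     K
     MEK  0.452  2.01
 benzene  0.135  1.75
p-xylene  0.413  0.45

ΣzᵢKᵢ = 1.331; Σzᵢ/Kᵢ = 1.220.
Both exceed 1, so a two-phase solution exists.
Material balance + equilibrium reduce to Σ zᵢ(Kᵢ−1)/(1+ψ(Kᵢ−1)) = 0.
Newton iteration, ψ⁰ = 0.5:
  ψ = 0.500: g = 0.0637, g' = -0.481 → ψ = 0.632
  ψ = 0.632: g = -0.0010, g' = -0.500 → ψ = 0.630
Converged at ψ = 0.630.

two-phase, V/F = 0.630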